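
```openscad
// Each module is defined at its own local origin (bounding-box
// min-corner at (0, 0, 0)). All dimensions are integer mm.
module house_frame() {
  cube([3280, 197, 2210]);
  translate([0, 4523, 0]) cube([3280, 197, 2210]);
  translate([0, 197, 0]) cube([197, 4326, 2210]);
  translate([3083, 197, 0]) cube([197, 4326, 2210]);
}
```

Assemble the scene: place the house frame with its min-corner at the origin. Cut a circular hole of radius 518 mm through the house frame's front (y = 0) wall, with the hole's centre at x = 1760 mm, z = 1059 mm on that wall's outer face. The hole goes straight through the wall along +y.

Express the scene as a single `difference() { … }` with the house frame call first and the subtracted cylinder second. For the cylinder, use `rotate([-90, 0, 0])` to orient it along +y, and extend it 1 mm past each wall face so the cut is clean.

difference() {
  house_frame();
  translate([1760, -1, 1059]) rotate([-90, 0, 0]) cylinder(h = 199, r = 518);
}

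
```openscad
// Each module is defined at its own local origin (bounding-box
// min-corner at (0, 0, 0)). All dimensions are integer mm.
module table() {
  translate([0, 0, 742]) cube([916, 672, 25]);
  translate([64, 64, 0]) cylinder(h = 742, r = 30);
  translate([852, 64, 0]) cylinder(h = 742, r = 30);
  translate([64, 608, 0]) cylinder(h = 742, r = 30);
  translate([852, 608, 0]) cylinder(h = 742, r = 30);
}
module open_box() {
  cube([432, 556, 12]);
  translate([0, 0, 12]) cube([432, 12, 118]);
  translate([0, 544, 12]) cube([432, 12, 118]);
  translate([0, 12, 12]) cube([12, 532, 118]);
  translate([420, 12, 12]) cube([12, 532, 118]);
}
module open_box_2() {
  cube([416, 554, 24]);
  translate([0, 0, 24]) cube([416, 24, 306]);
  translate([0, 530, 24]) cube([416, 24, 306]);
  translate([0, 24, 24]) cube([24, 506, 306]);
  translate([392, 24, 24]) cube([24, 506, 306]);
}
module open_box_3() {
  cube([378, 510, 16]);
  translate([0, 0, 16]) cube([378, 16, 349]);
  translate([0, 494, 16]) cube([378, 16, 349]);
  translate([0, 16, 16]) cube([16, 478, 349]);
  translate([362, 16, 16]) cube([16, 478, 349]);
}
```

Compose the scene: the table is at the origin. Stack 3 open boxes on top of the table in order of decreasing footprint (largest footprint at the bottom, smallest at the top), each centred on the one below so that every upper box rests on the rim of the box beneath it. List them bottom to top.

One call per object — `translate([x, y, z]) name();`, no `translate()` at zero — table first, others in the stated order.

table();
translate([242, 58, 767]) open_box();
translate([250, 59, 897]) open_box_2();
translate([269, 81, 1227]) open_box_3();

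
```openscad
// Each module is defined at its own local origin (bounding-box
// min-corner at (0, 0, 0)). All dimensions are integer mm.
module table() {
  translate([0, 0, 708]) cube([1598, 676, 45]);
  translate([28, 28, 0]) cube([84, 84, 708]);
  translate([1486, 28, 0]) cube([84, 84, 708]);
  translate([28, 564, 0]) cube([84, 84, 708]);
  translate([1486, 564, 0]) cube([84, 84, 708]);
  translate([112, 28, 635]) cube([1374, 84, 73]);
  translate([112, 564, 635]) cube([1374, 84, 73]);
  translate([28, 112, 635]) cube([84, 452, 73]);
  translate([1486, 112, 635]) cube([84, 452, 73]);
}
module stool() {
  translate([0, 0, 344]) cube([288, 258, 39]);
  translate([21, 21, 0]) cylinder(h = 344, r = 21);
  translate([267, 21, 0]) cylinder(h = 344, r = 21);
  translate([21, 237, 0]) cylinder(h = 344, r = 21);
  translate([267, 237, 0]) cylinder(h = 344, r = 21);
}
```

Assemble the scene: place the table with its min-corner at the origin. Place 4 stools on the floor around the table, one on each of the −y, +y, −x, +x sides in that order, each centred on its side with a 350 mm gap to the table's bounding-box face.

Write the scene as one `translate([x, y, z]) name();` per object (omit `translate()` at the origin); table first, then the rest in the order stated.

table();
translate([655, -608, 0]) stool();
translate([655, 1026, 0]) stool();
translate([-638, 209, 0]) stool();
translate([1948, 209, 0]) stool();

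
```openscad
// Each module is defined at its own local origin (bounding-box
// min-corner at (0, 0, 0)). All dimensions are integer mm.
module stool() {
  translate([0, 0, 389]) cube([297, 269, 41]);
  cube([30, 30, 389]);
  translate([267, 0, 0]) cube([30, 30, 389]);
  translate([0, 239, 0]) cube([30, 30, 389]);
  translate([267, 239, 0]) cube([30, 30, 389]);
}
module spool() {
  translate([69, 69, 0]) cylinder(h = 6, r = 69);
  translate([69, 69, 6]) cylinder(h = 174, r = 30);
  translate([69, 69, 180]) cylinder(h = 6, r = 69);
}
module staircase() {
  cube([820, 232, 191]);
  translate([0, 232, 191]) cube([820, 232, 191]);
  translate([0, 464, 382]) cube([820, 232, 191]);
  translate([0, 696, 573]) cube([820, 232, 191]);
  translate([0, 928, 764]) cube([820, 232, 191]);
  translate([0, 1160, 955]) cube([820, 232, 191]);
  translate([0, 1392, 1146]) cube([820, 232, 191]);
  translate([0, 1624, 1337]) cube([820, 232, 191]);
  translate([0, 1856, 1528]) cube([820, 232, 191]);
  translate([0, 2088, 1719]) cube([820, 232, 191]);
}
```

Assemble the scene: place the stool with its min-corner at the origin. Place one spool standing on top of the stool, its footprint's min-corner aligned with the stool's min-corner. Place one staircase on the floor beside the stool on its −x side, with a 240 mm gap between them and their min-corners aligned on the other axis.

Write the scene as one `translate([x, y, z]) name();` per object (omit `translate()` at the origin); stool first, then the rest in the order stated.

stool();
translate([0, 0, 430]) spool();
translate([-1060, 0, 0]) staircase();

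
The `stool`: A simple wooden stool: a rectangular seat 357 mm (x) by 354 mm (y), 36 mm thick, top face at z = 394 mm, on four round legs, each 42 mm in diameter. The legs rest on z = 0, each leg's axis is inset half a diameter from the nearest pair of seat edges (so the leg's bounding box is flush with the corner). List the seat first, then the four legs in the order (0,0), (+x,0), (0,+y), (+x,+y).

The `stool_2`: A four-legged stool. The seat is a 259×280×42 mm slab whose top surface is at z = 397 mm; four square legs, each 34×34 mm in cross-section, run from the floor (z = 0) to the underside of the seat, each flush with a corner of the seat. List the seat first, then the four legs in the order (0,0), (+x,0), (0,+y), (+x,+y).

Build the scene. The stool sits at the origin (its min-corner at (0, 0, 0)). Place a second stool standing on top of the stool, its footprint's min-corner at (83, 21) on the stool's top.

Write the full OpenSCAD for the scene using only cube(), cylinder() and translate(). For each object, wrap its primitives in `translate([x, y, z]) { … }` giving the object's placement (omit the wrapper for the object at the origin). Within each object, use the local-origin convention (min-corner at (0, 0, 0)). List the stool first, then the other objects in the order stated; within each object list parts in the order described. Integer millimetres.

translate([0, 0, 358]) cube([357, 354, 36]);
translate([21, 21, 0]) cylinder(h = 358, r = 21);
translate([336, 21, 0]) cylinder(h = 358, r = 21);
translate([21, 333, 0]) cylinder(h = 358, r = 21);
translate([336, 333, 0]) cylinder(h = 358, r = 21);
translate([83, 21, 394]) {
  translate([0, 0, 355]) cube([259, 280, 42]);
  cube([34, 34, 355]);
  translate([225, 0, 0]) cube([34, 34, 355]);
  translate([0, 246, 0]) cube([34, 34, 355]);
  translate([225, 246, 0]) cube([34, 34, 355]);
}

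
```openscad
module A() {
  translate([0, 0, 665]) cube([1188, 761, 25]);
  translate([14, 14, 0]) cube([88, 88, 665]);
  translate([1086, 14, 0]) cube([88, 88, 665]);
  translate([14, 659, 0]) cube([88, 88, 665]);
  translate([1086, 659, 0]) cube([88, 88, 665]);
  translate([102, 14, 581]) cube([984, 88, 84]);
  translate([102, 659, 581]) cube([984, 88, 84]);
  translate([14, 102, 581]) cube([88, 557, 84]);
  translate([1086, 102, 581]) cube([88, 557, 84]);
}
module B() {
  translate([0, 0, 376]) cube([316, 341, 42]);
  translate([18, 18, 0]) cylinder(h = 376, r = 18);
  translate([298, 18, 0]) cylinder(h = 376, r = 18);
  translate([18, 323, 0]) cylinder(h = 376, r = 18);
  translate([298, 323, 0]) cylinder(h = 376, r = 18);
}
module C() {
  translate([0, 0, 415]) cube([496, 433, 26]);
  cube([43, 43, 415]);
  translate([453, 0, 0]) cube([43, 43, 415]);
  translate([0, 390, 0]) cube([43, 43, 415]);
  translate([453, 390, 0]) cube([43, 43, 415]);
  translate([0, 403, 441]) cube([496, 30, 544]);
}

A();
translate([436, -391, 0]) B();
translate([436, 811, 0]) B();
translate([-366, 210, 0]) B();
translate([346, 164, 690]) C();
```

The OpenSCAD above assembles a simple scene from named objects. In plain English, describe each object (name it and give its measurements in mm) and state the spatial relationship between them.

A is a table: top 1188 mm (x) × 761 mm (y), 25 mm thick, upper face at z = 690 mm, on four 88×88 mm square legs, each inset 14 mm from the nearest pair of top edges, running from z = 0 to the bottom of the top. Four apron rails, 88 mm thick and 84 mm tall, run between adjacent legs with their top edges flush with the underside of the top and their outer faces flush with the legs' outer faces.

B is a simple wooden stool: a rectangular seat 316 mm (x) by 341 mm (y), 42 mm thick, top face at z = 418 mm, on four round legs, each 36 mm in diameter. The legs rest on z = 0, each leg's axis is inset half a diameter from the nearest pair of seat edges (so the leg's bounding box is flush with the corner).

C is a chair. The seat is a 496×433×26 mm slab with its top at z = 441 mm, on four 43×43 mm corner legs (flush with the seat edges, standing on z = 0). A flat backrest 30 mm thick, 544 mm tall, spans the full seat width and rises from the seat top along its +y edge, rear face flush with the rear of the seat.

Three stools sit around the table at the −y, +y, −x sides. The chair is on top of the table, centred.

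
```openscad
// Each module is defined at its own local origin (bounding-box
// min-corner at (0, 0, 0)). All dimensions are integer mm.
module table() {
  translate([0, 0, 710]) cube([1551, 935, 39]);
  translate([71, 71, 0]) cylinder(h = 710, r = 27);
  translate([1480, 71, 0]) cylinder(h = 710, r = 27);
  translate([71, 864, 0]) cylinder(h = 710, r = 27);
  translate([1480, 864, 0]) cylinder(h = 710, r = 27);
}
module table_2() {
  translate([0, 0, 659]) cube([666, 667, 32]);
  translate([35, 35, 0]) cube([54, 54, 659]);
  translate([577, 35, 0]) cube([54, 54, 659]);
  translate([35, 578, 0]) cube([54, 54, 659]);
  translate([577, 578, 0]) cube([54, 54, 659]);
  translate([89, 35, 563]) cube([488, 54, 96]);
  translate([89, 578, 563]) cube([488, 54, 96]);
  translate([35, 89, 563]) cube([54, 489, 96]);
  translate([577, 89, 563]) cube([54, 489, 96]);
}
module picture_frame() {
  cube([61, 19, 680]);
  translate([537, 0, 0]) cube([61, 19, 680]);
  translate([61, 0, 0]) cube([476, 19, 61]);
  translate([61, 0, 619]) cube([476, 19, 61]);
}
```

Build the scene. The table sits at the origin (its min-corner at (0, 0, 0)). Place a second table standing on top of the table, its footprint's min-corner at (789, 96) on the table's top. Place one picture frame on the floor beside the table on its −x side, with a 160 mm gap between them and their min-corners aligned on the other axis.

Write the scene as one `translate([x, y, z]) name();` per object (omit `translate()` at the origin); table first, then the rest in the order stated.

table();
translate([789, 96, 749]) table_2();
translate([-758, 0, 0]) picture_frame();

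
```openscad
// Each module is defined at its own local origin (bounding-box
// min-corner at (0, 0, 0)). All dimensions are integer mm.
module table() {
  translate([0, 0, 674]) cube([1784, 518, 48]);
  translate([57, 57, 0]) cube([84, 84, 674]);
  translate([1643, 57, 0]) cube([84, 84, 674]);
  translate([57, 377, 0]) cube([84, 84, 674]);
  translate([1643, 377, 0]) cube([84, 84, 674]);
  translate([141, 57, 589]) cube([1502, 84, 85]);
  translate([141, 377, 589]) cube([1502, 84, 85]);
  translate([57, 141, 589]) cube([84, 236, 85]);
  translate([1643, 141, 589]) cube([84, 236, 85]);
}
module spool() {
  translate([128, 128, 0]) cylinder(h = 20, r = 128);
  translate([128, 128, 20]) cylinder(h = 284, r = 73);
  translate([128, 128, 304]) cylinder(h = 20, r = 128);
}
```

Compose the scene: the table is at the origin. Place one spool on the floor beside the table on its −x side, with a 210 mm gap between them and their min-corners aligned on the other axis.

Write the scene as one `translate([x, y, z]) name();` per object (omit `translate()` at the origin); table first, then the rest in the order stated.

table();
translate([-466, 0, 0]) spool();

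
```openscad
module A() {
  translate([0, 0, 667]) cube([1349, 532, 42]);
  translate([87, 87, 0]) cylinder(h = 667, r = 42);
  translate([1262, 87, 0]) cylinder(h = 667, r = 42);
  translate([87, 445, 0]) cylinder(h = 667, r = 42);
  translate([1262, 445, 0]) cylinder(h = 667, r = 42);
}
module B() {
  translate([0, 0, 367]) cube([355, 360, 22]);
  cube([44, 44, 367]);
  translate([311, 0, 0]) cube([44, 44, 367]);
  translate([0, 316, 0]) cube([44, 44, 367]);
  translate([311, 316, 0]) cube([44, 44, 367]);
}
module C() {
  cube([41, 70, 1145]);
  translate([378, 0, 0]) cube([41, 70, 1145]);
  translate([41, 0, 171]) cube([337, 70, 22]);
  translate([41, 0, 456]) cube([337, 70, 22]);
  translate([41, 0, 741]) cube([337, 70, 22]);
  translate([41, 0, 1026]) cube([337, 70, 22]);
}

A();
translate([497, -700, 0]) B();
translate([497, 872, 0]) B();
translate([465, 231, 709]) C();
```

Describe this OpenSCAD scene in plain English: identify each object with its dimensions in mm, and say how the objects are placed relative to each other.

A is a rectangular dining table. The top is 1349×532×42 mm with its upper surface at z = 709 mm. It stands on four round legs of 84 mm diameter, each leg's bounding box inset 45 mm from the nearest pair of top edges, running from the floor to the underside of the top.

B is a simple wooden stool: a rectangular seat 355 mm (x) by 360 mm (y), 22 mm thick, top face at z = 389 mm, on four square legs, each 44×44 mm in cross-section. The legs rest on z = 0, each flush with a corner of the seat.

C is a wooden ladder with two side rails of 41×70 mm section and 1145 mm height, set 419 mm apart overall. Between them run 4 rectangular rungs (70 mm deep, 22 mm thick), front faces flush with the rails' −y face. The bottom of the first rung is 171 mm above the floor and each subsequent rung is 285 mm higher than the one below.

Two stools sit around the table at the −y, +y sides. The ladder is on top of the table, centred.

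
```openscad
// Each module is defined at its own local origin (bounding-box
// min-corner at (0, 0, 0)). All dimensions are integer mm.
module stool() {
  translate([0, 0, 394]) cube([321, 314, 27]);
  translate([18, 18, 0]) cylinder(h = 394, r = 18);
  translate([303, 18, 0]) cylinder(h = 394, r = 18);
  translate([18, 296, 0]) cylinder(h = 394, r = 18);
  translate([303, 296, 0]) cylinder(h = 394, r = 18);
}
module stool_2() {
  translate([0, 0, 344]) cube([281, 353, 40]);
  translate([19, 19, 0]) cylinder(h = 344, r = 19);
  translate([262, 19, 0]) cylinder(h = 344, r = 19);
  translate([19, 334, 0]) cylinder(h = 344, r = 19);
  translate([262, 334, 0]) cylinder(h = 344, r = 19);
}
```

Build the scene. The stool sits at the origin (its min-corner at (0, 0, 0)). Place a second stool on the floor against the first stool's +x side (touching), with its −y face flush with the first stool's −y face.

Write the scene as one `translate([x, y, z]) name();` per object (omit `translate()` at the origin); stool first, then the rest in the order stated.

stool();
translate([321, 0, 0]) stool_2();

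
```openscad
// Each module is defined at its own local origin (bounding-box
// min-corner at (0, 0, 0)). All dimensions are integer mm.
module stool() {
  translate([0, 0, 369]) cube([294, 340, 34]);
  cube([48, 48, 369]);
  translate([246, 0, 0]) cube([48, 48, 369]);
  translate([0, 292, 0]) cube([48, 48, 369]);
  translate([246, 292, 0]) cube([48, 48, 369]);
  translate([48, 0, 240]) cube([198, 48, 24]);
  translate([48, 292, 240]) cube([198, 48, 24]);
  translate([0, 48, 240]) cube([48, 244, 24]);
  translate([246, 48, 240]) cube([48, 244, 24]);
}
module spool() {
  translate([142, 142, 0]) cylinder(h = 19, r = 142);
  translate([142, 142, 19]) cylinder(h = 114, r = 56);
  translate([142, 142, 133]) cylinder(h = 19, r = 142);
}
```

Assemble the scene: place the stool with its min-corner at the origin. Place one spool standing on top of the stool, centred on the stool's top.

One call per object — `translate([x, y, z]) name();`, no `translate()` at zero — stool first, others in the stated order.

stool();
translate([5, 28, 403]) spool();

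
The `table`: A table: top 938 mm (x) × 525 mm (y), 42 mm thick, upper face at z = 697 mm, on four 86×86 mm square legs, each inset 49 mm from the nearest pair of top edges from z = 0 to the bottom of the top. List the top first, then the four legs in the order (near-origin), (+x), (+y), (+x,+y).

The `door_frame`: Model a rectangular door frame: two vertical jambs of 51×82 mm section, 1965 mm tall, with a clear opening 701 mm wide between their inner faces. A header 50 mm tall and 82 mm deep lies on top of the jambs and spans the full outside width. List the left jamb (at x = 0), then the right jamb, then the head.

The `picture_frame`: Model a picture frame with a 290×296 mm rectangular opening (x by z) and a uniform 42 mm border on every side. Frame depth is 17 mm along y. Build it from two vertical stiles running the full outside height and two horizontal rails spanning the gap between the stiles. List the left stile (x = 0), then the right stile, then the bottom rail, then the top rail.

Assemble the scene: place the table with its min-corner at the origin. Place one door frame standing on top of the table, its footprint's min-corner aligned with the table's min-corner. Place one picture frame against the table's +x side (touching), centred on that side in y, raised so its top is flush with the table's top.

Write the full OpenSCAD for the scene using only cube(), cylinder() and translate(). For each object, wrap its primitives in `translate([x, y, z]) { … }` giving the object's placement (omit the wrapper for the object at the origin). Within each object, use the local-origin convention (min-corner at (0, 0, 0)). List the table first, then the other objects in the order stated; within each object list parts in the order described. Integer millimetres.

translate([0, 0, 655]) cube([938, 525, 42]);
translate([49, 49, 0]) cube([86, 86, 655]);
translate([803, 49, 0]) cube([86, 86, 655]);
translate([49, 390, 0]) cube([86, 86, 655]);
translate([803, 390, 0]) cube([86, 86, 655]);
translate([0, 0, 697]) {
  cube([51, 82, 1965]);
  translate([752, 0, 0]) cube([51, 82, 1965]);
  translate([0, 0, 1965]) cube([803, 82, 50]);
}
translate([938, 254, 317]) {
  cube([42, 17, 380]);
  translate([332, 0, 0]) cube([42, 17, 380]);
  translate([42, 0, 0]) cube([290, 17, 42]);
  translate([42, 0, 338]) cube([290, 17, 42]);
}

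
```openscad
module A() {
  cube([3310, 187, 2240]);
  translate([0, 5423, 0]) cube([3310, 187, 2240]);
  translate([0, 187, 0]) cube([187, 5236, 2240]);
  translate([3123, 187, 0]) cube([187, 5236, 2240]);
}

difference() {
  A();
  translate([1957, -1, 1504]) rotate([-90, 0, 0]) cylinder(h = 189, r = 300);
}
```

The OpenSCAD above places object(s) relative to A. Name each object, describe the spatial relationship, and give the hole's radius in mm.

A is a house frame. The house frame has a circular hole through its front wall. The hole's radius is 300 mm.

The subtracted cylinder has r = 300 mm.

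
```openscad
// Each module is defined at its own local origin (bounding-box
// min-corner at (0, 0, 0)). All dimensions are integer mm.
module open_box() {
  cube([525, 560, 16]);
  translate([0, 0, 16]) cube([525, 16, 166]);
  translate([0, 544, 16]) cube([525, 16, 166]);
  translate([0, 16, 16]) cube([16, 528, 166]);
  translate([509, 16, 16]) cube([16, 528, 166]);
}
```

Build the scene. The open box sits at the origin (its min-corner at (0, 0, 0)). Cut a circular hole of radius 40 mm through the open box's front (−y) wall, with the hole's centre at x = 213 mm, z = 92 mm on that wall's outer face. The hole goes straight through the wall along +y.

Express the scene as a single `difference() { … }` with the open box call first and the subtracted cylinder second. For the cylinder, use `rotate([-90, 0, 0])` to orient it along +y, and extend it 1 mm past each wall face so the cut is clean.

difference() {
  open_box();
  translate([213, -1, 92]) rotate([-90, 0, 0]) cylinder(h = 18, r = 40);
}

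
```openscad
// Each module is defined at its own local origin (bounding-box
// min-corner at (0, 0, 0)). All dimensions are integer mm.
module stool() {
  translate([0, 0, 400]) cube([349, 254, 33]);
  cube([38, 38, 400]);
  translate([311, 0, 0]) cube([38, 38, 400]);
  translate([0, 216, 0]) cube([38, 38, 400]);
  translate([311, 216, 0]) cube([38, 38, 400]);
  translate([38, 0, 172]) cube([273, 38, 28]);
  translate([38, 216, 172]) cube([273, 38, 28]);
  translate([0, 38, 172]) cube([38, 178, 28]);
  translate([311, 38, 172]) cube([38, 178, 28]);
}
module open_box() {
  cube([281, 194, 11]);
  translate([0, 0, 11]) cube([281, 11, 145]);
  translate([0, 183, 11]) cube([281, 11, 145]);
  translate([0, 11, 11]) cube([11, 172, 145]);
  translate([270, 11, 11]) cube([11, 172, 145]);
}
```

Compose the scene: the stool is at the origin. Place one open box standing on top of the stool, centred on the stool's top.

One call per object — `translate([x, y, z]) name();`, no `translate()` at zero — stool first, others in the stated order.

stool();
translate([34, 30, 433]) open_box();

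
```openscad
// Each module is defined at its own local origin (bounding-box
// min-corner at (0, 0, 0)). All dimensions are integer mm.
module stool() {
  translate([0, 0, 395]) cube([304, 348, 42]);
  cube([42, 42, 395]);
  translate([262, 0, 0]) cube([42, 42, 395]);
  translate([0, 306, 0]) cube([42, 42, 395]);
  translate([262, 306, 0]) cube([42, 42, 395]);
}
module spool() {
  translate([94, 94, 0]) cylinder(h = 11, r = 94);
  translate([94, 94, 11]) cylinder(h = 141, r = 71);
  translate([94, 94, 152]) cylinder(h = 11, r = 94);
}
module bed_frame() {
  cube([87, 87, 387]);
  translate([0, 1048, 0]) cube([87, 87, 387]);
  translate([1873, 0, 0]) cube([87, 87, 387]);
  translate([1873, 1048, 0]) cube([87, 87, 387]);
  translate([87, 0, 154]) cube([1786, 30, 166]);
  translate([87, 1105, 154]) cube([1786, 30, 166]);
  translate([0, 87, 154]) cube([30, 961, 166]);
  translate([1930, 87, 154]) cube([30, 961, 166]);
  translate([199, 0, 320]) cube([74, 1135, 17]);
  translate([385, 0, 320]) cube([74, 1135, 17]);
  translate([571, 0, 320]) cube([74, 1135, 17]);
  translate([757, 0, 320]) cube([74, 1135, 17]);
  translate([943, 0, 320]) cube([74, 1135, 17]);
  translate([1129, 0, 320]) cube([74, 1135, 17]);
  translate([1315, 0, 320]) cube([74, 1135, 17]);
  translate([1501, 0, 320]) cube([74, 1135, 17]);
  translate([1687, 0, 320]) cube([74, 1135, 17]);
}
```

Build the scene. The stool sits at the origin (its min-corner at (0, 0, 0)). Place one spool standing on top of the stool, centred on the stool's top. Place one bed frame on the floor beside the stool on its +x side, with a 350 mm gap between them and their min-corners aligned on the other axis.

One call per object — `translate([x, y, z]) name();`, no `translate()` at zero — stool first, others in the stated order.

stool();
translate([58, 80, 437]) spool();
translate([654, 0, 0]) bed_frame();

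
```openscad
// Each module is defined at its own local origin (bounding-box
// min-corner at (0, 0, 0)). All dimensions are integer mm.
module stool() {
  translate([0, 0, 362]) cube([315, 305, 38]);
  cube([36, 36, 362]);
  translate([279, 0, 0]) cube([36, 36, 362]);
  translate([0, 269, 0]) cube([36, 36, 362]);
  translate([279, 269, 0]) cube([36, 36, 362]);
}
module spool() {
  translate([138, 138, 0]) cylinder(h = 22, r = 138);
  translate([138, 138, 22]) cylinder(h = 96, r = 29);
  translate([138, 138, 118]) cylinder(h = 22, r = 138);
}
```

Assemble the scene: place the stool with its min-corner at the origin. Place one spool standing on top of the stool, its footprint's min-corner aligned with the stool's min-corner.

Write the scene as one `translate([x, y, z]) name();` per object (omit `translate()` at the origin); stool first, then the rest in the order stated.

stool();
translate([0, 0, 400]) spool();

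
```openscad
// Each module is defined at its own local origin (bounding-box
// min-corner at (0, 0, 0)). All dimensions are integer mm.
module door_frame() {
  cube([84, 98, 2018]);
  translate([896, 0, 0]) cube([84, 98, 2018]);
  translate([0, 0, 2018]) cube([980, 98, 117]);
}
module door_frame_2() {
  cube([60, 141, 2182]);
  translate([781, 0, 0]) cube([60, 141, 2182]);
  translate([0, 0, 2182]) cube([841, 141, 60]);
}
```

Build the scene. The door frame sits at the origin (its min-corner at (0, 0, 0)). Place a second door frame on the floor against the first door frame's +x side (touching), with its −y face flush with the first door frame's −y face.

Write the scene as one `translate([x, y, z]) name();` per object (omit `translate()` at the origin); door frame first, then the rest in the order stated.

door_frame();
translate([980, 0, 0]) door_frame_2();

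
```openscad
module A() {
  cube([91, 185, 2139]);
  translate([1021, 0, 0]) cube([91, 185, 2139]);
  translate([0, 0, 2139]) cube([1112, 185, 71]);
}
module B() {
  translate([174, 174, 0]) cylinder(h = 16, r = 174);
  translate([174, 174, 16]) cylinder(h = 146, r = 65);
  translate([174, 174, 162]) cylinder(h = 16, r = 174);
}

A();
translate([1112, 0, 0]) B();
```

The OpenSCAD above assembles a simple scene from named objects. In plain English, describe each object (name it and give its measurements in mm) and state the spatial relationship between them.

A is a door frame. The clear opening is 930 mm wide and 2139 mm high. Two 91 mm wide jambs, 185 mm deep, stand either side of the opening from the floor to the top of the opening. A 71 mm thick head sits across the top of both jambs, spanning the full outside width of the frame.

B is a spool: two coaxial disc flanges of radius 174 mm and thickness 16 mm, joined by a core cylinder of radius 65 mm and height 146 mm. The lower flange rests on z = 0 and the three cylinders share a vertical axis.

The spool is against the door frame's +x side, with their −y faces flush.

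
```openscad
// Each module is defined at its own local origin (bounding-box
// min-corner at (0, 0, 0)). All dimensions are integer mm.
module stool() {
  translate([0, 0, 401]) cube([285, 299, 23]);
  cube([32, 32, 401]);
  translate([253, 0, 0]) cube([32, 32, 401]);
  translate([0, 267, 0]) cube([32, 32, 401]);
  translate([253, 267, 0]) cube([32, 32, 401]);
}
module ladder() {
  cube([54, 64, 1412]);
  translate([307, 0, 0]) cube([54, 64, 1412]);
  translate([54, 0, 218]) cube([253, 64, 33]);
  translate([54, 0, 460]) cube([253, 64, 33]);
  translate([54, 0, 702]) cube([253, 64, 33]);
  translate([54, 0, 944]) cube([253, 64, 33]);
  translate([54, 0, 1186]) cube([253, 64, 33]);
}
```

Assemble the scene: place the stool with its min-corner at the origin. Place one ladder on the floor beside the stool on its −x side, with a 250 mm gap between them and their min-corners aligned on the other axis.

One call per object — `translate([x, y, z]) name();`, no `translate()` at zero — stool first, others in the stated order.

stool();
translate([-611, 0, 0]) ladder();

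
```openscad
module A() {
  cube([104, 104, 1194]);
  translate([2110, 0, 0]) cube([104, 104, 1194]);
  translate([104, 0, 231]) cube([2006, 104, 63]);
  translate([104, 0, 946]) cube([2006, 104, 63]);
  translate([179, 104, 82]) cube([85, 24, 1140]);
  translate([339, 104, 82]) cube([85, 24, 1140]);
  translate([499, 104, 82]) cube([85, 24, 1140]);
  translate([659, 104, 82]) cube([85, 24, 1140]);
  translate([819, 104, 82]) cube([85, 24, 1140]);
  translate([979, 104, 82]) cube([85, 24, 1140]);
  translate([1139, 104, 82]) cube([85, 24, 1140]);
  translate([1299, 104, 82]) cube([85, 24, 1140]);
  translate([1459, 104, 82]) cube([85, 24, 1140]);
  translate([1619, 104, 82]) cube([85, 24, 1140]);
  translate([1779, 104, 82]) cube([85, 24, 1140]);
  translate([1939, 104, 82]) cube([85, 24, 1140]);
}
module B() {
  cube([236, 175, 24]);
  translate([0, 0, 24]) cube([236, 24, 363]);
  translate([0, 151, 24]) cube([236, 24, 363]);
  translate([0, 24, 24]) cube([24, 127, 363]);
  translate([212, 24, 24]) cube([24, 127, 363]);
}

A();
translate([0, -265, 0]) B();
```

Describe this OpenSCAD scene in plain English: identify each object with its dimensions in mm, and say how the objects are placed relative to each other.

A is a fence section. Two 104×104 mm posts, 1194 mm tall, stand on the floor with a clear span of 2006 mm between their inner faces. Two horizontal rails of 104×63 mm section span the gap between the posts with their undersides at z = 231 mm and z = 946 mm, flush with the posts' −y face. 12 pickets, each 85 mm wide, 24 mm thick and 1140 mm tall, are fixed to the +y face of the rails with their bottoms at z = 82 mm, evenly spaced across the span with equal gaps (rounded down to the nearest mm) at the −x end and between each pair — any rounding remainder accumulates at the +x end.

B is an open-topped rectangular box: outside dimensions 236×175×387 mm, with a uniform wall and base thickness of 24 mm. The base is a full 236×175 slab on the floor; four walls sit on top of the base. The front and back walls (the −y and +y sides) span the full width; the two side walls fit between them.

The open box is on the floor beside the fence section on its −y side.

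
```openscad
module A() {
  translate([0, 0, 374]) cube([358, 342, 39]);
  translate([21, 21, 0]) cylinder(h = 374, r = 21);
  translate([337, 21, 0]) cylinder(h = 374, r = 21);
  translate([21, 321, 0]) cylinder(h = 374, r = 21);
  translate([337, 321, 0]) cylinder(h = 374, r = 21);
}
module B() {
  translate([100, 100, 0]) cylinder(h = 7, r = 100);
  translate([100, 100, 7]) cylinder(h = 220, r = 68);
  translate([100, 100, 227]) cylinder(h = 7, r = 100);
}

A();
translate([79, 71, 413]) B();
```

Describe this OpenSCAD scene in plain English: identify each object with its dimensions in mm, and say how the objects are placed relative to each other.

A is a simple wooden stool: a rectangular seat 358 mm (x) by 342 mm (y), 39 mm thick, top face at z = 413 mm, on four round legs, each 42 mm in diameter. The legs rest on z = 0, each leg's axis is inset half a diameter from the nearest pair of seat edges (so the leg's bounding box is flush with the corner).

B is a spool: two coaxial disc flanges of radius 100 mm and thickness 7 mm, joined by a core cylinder of radius 68 mm and height 220 mm. The lower flange rests on z = 0 and the three cylinders share a vertical axis.

The spool is on top of the stool, centred.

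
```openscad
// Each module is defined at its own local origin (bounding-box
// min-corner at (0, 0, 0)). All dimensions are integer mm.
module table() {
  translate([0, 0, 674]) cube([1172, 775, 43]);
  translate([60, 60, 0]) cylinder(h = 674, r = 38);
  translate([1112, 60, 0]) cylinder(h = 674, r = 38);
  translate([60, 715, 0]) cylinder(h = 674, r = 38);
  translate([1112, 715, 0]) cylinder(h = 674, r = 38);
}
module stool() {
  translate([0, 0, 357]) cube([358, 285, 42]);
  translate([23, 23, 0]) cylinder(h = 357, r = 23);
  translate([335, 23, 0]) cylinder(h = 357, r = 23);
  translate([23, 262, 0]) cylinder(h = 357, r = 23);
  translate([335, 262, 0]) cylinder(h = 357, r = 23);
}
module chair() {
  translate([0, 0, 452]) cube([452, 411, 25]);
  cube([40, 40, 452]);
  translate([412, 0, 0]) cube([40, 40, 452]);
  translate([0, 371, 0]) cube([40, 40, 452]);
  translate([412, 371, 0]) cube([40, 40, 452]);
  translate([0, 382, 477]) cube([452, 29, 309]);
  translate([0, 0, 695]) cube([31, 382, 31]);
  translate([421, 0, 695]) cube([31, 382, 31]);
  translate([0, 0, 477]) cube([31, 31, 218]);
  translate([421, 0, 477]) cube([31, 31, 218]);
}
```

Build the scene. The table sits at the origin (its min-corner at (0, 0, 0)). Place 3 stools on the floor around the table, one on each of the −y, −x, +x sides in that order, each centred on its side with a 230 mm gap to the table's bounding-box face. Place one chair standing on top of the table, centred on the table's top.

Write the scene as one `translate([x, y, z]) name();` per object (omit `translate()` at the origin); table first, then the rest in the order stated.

table();
translate([407, -515, 0]) stool();
translate([-588, 245, 0]) stool();
translate([1402, 245, 0]) stool();
translate([360, 182, 717]) chair();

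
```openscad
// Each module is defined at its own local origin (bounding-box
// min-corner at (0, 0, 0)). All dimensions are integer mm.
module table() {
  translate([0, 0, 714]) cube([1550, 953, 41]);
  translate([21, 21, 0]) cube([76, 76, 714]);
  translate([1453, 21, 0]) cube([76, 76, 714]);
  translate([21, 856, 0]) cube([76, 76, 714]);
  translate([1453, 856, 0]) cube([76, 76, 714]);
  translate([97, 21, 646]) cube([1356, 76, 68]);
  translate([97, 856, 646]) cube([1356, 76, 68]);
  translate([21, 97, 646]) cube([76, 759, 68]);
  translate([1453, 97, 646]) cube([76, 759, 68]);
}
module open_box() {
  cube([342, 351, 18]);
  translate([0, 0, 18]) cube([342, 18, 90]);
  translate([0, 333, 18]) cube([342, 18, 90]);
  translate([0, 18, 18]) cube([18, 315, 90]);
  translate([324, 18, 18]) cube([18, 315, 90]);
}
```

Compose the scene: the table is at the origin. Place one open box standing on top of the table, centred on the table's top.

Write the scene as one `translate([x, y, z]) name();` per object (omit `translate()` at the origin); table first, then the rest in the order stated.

table();
translate([604, 301, 755]) open_box();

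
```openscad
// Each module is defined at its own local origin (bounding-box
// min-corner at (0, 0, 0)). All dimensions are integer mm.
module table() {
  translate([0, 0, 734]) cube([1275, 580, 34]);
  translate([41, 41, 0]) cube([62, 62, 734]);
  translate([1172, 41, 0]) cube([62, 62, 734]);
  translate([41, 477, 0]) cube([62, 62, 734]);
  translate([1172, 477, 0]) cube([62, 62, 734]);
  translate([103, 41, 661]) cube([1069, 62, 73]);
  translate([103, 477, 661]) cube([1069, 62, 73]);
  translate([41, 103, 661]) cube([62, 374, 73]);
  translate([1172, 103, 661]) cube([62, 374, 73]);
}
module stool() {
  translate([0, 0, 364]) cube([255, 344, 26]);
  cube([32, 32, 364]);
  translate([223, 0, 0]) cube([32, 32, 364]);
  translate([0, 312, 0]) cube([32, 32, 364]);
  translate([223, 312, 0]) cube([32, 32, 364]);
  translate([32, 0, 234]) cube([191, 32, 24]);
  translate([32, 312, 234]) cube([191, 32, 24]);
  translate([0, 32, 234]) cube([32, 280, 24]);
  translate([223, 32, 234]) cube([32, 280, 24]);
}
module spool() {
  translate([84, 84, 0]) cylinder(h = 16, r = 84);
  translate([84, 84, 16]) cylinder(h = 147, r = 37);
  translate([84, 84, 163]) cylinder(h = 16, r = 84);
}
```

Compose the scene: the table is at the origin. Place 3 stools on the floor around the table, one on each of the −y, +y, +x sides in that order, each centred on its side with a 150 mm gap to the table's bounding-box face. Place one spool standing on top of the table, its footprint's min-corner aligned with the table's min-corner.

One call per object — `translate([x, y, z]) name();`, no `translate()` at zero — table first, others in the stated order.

table();
translate([510, -494, 0]) stool();
translate([510, 730, 0]) stool();
translate([1425, 118, 0]) stool();
translate([0, 0, 768]) spool();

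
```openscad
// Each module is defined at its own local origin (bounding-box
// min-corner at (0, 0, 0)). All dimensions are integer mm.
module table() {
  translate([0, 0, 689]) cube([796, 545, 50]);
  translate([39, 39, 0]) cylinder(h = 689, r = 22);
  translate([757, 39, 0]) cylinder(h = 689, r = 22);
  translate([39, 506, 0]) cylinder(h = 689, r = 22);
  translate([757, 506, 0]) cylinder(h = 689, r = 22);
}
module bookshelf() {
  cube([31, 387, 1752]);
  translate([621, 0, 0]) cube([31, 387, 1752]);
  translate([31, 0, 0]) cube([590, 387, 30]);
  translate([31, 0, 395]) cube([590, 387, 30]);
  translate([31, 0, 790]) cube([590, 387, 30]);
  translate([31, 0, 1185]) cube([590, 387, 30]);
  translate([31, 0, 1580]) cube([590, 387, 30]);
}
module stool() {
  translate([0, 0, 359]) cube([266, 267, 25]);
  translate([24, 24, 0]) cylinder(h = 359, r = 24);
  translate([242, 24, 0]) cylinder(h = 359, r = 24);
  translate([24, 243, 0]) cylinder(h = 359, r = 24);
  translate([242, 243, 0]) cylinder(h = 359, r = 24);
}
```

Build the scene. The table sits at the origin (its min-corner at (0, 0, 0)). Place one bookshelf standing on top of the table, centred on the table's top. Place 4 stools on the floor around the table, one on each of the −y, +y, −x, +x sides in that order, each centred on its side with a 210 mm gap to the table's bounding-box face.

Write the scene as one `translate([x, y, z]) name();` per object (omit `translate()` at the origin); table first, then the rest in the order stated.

table();
translate([72, 79, 739]) bookshelf();
translate([265, -477, 0]) stool();
translate([265, 755, 0]) stool();
translate([-476, 139, 0]) stool();
translate([1006, 139, 0]) stool();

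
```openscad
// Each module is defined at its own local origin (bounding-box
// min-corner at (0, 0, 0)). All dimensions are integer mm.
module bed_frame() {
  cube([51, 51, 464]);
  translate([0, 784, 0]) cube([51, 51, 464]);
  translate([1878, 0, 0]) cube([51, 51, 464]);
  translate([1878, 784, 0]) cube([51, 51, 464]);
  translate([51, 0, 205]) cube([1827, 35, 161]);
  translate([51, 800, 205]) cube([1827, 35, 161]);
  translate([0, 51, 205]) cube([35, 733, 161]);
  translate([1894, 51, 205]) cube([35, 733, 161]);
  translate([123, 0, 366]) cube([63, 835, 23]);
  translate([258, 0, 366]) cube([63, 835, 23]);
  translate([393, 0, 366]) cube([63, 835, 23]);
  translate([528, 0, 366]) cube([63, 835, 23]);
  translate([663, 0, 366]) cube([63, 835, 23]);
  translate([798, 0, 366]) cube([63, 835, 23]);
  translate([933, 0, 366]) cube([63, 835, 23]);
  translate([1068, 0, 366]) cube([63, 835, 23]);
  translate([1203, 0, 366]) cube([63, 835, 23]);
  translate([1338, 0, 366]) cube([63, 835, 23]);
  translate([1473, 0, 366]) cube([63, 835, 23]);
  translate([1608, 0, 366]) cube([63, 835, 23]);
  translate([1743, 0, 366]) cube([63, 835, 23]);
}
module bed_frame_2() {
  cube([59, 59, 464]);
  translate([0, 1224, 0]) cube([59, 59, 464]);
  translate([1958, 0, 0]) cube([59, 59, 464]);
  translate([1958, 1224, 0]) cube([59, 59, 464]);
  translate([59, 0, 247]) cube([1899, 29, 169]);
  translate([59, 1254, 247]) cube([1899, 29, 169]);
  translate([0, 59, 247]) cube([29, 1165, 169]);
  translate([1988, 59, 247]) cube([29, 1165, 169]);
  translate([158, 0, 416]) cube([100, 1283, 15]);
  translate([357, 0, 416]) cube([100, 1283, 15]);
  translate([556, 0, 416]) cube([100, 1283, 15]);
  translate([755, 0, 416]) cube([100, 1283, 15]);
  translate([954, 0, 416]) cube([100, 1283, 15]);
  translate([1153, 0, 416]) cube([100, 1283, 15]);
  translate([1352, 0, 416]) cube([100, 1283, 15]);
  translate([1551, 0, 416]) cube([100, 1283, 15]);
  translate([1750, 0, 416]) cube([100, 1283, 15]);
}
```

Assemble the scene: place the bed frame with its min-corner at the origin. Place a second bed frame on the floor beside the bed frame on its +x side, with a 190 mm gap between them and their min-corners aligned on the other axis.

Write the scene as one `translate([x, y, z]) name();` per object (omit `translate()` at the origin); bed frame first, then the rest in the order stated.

bed_frame();
translate([2119, 0, 0]) bed_frame_2();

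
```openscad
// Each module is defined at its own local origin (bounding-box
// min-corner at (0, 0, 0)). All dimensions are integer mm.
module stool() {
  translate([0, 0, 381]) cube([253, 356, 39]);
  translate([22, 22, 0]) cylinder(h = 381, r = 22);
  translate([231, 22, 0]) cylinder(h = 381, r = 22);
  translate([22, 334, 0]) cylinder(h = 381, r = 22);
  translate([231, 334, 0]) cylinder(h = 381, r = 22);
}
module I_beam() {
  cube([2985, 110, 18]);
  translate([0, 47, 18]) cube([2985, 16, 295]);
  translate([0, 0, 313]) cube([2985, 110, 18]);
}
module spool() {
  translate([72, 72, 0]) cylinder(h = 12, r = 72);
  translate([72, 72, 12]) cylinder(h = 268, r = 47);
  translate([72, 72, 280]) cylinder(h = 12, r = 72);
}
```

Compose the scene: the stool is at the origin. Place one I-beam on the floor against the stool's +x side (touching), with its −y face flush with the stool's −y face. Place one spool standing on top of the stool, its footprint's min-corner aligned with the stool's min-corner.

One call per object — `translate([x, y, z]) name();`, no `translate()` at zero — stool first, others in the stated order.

stool();
translate([253, 0, 0]) I_beam();
translate([0, 0, 420]) spool();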